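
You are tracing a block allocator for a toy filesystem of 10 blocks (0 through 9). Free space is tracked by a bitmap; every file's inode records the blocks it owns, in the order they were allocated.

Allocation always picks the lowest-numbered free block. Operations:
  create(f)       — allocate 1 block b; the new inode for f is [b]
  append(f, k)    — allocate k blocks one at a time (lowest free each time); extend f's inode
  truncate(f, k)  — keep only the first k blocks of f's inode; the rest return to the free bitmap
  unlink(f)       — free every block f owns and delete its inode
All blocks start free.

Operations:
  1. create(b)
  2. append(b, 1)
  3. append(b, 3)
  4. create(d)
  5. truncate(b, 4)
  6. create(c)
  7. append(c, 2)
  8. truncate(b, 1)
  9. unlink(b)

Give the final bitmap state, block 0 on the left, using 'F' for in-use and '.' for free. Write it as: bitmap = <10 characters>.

bitmap = ....FFFF..

create(b): bitmap=F......... | b=[0]
append(b, 1): bitmap=FF........ | b=[0, 1]
append(b, 3): bitmap=FFFFF..... | b=[0, 1, 2, 3, 4]
create(d): bitmap=FFFFFF.... | b=[0, 1, 2, 3, 4] d=[5]
truncate(b, 4): bitmap=FFFF.F.... | b=[0, 1, 2, 3] d=[5]
create(c): bitmap=FFFFFF.... | b=[0, 1, 2, 3] c=[4] d=[5]
append(c, 2): bitmap=FFFFFFFF.. | b=[0, 1, 2, 3] c=[4, 6, 7] d=[5]
truncate(b, 1): bitmap=F...FFFF.. | b=[0] c=[4, 6, 7] d=[5]
unlink(b): bitmap=....FFFF.. | c=[4, 6, 7] d=[5]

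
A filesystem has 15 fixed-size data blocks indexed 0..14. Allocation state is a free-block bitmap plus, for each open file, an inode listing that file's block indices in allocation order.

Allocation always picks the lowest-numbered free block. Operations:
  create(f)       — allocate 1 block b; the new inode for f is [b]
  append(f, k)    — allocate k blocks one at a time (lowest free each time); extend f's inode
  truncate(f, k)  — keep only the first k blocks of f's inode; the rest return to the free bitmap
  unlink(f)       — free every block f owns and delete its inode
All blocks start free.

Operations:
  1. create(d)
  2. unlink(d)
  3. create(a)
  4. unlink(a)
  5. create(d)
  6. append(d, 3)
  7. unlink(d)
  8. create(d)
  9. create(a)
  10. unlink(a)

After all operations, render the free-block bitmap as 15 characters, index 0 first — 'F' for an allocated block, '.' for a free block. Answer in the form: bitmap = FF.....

after create(d) → d:[0]  free=[F..............]
after unlink(d) →   free=[...............]
after create(a) → a:[0]  free=[F..............]
after unlink(a) →   free=[...............]
after create(d) → d:[0]  free=[F..............]
after append(d, 3) → d:[0, 1, 2, 3]  free=[FFFF...........]
after unlink(d) →   free=[...............]
after create(d) → d:[0]  free=[F..............]
after create(a) → a:[1], d:[0]  free=[FF.............]
after unlink(a) → d:[0]  free=[F..............]

bitmap = F..............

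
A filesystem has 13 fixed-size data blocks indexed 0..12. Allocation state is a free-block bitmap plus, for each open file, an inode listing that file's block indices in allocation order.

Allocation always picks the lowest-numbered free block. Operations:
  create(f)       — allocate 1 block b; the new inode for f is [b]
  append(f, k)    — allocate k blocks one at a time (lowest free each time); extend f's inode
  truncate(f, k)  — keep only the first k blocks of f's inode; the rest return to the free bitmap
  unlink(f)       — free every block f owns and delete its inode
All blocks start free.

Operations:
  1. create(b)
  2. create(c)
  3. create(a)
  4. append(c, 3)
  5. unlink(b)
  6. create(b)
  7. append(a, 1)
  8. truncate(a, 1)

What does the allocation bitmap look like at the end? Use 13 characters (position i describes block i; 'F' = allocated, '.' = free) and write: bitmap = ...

bitmap = FFFFFF.......

  1. create(b)  ⇒  F............  {b→[0]}
  2. create(c)  ⇒  FF...........  {b→[0]; c→[1]}
  3. create(a)  ⇒  FFF..........  {a→[2]; b→[0]; c→[1]}
  4. append(c, 3)  ⇒  FFFFFF.......  {a→[2]; b→[0]; c→[1, 3, 4, 5]}
  5. unlink(b)  ⇒  .FFFFF.......  {a→[2]; c→[1, 3, 4, 5]}
  6. create(b)  ⇒  FFFFFF.......  {a→[2]; b→[0]; c→[1, 3, 4, 5]}
  7. append(a, 1)  ⇒  FFFFFFF......  {a→[2, 6]; b→[0]; c→[1, 3, 4, 5]}
  8. truncate(a, 1)  ⇒  FFFFFF.......  {a→[2]; b→[0]; c→[1, 3, 4, 5]}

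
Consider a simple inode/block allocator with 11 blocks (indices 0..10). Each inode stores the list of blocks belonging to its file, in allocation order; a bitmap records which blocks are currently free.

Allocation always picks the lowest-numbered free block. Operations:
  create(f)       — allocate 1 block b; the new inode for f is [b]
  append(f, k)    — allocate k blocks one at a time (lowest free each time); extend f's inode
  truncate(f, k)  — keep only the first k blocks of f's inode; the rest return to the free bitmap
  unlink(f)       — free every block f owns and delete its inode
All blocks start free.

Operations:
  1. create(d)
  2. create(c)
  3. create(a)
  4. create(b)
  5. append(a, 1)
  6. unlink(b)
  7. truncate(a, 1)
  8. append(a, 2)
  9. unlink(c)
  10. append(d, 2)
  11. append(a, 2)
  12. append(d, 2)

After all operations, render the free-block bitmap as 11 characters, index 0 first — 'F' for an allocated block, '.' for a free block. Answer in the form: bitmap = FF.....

bitmap = FFFFFFFFFF.

[1] create(d) — d=0 (map F..........)
[2] create(c) — c=1 d=0 (map FF.........)
[3] create(a) — a=2 c=1 d=0 (map FFF........)
[4] create(b) — a=2 b=3 c=1 d=0 (map FFFF.......)
[5] append(a, 1) — a=2,4 b=3 c=1 d=0 (map FFFFF......)
[6] unlink(b) — a=2,4 c=1 d=0 (map FFF.F......)
[7] truncate(a, 1) — a=2 c=1 d=0 (map FFF........)
[8] append(a, 2) — a=2,3,4 c=1 d=0 (map FFFFF......)
[9] unlink(c) — a=2,3,4 d=0 (map F.FFF......)
[10] append(d, 2) — a=2,3,4 d=0,1,5 (map FFFFFF.....)
[11] append(a, 2) — a=2,3,4,6,7 d=0,1,5 (map FFFFFFFF...)
[12] append(d, 2) — a=2,3,4,6,7 d=0,1,5,8,9 (map FFFFFFFFFF.)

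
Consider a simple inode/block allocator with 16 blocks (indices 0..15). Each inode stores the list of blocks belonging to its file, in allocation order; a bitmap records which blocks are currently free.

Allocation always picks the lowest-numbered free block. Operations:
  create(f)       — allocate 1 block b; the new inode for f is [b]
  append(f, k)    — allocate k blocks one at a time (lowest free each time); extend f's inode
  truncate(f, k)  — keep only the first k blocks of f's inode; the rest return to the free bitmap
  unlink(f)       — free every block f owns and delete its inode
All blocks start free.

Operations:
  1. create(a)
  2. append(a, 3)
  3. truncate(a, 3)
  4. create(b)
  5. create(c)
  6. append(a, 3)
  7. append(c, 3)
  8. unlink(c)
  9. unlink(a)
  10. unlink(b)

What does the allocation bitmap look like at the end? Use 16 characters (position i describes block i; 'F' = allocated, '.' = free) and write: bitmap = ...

[1] create(a) — a=0 (map F...............)
[2] append(a, 3) — a=0,1,2,3 (map FFFF............)
[3] truncate(a, 3) — a=0,1,2 (map FFF.............)
[4] create(b) — a=0,1,2 b=3 (map FFFF............)
[5] create(c) — a=0,1,2 b=3 c=4 (map FFFFF...........)
[6] append(a, 3) — a=0,1,2,5,6,7 b=3 c=4 (map FFFFFFFF........)
[7] append(c, 3) — a=0,1,2,5,6,7 b=3 c=4,8,9,10 (map FFFFFFFFFFF.....)
[8] unlink(c) — a=0,1,2,5,6,7 b=3 (map FFFF.FFF........)
[9] unlink(a) — b=3 (map ...F............)
[10] unlink(b) —  (map ................)

bitmap = ................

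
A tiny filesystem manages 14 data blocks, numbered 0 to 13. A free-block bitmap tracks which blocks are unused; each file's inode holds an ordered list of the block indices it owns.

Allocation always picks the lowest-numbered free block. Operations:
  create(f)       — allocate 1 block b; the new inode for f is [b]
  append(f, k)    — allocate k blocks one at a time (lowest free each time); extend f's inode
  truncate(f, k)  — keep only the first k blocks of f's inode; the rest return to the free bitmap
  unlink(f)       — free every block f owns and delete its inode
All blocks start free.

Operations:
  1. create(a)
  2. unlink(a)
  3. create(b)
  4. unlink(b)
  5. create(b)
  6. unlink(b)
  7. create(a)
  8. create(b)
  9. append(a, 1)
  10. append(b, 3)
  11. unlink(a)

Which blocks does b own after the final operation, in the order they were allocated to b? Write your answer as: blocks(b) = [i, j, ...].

[1] create(a) — a=0 (map F.............)
[2] unlink(a) —  (map ..............)
[3] create(b) — b=0 (map F.............)
[4] unlink(b) —  (map ..............)
[5] create(b) — b=0 (map F.............)
[6] unlink(b) —  (map ..............)
[7] create(a) — a=0 (map F.............)
[8] create(b) — a=0 b=1 (map FF............)
[9] append(a, 1) — a=0,2 b=1 (map FFF...........)
[10] append(b, 3) — a=0,2 b=1,3,4,5 (map FFFFFF........)
[11] unlink(a) — b=1,3,4,5 (map .F.FFF........)

blocks(b) = [1, 3, 4, 5]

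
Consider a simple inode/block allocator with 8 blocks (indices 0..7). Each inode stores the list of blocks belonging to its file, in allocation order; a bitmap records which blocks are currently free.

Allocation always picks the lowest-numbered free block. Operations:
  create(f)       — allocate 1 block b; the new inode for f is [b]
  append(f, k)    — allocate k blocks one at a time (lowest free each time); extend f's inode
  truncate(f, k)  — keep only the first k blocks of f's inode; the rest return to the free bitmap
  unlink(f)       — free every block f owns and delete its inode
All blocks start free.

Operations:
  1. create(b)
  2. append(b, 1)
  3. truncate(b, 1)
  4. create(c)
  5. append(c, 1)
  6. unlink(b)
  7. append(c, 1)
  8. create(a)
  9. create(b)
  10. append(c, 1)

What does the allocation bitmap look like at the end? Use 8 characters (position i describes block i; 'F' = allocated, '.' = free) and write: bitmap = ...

bitmap = FFFFFF..

  1. create(b)  ⇒  F.......  {b→[0]}
  2. append(b, 1)  ⇒  FF......  {b→[0, 1]}
  3. truncate(b, 1)  ⇒  F.......  {b→[0]}
  4. create(c)  ⇒  FF......  {b→[0]; c→[1]}
  5. append(c, 1)  ⇒  FFF.....  {b→[0]; c→[1, 2]}
  6. unlink(b)  ⇒  .FF.....  {c→[1, 2]}
  7. append(c, 1)  ⇒  FFF.....  {c→[1, 2, 0]}
  8. create(a)  ⇒  FFFF....  {a→[3]; c→[1, 2, 0]}
  9. create(b)  ⇒  FFFFF...  {a→[3]; b→[4]; c→[1, 2, 0]}
  10. append(c, 1)  ⇒  FFFFFF..  {a→[3]; b→[4]; c→[1, 2, 0, 5]}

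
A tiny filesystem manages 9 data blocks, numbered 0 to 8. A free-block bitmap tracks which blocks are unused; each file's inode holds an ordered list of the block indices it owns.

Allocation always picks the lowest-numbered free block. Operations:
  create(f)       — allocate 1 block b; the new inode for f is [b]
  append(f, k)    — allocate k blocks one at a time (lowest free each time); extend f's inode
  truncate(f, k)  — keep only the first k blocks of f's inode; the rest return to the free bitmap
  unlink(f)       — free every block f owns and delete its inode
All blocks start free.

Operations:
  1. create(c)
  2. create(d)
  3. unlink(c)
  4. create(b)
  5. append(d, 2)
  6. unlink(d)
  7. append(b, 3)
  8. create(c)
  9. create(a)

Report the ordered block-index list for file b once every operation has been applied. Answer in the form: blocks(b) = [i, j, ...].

after create(c) → c:[0]  free=[F........]
after create(d) → c:[0], d:[1]  free=[FF.......]
after unlink(c) → d:[1]  free=[.F.......]
after create(b) → b:[0], d:[1]  free=[FF.......]
after append(d, 2) → b:[0], d:[1, 2, 3]  free=[FFFF.....]
after unlink(d) → b:[0]  free=[F........]
after append(b, 3) → b:[0, 1, 2, 3]  free=[FFFF.....]
after create(c) → b:[0, 1, 2, 3], c:[4]  free=[FFFFF....]
after create(a) → a:[5], b:[0, 1, 2, 3], c:[4]  free=[FFFFFF...]

blocks(b) = [0, 1, 2, 3]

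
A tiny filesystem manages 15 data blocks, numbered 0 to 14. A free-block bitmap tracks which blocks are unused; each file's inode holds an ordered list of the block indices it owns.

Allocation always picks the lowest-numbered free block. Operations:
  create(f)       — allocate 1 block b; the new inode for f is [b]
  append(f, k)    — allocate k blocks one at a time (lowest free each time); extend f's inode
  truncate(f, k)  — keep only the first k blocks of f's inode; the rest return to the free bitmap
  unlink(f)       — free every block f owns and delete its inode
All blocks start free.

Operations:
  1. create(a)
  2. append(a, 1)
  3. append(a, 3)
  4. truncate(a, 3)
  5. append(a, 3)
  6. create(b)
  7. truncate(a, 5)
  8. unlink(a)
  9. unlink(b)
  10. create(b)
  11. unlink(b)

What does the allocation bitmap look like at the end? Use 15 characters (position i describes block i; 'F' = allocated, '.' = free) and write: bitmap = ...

bitmap = ...............

create(a): bitmap=F.............. | a=[0]
append(a, 1): bitmap=FF............. | a=[0, 1]
append(a, 3): bitmap=FFFFF.......... | a=[0, 1, 2, 3, 4]
truncate(a, 3): bitmap=FFF............ | a=[0, 1, 2]
append(a, 3): bitmap=FFFFFF......... | a=[0, 1, 2, 3, 4, 5]
create(b): bitmap=FFFFFFF........ | a=[0, 1, 2, 3, 4, 5] b=[6]
truncate(a, 5): bitmap=FFFFF.F........ | a=[0, 1, 2, 3, 4] b=[6]
unlink(a): bitmap=......F........ | b=[6]
unlink(b): bitmap=............... | 
create(b): bitmap=F.............. | b=[0]
unlink(b): bitmap=............... | 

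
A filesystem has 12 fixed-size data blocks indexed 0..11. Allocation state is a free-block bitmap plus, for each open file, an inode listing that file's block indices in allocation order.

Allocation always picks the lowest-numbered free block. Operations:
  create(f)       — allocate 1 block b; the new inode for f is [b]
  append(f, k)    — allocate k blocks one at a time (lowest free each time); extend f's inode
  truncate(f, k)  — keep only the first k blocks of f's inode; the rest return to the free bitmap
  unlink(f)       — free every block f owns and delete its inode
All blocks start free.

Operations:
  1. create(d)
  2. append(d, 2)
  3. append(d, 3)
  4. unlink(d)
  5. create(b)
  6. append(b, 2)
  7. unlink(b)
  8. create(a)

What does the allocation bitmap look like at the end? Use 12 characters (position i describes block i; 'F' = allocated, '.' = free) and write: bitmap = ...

[1] create(d) — d=0 (map F...........)
[2] append(d, 2) — d=0,1,2 (map FFF.........)
[3] append(d, 3) — d=0,1,2,3,4,5 (map FFFFFF......)
[4] unlink(d) —  (map ............)
[5] create(b) — b=0 (map F...........)
[6] append(b, 2) — b=0,1,2 (map FFF.........)
[7] unlink(b) —  (map ............)
[8] create(a) — a=0 (map F...........)

bitmap = F...........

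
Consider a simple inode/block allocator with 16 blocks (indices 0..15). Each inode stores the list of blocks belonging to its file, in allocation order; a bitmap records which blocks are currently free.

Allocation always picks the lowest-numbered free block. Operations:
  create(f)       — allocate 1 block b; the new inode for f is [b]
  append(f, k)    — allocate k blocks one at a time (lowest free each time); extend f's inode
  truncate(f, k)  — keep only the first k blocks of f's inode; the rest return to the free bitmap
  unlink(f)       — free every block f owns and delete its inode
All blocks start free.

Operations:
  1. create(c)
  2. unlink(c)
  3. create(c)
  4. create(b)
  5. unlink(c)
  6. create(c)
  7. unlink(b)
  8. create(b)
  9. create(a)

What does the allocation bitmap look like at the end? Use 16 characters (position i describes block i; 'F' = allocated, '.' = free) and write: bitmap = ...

  1. create(c)  ⇒  F...............  {c→[0]}
  2. unlink(c)  ⇒  ................  {}
  3. create(c)  ⇒  F...............  {c→[0]}
  4. create(b)  ⇒  FF..............  {b→[1]; c→[0]}
  5. unlink(c)  ⇒  .F..............  {b→[1]}
  6. create(c)  ⇒  FF..............  {b→[1]; c→[0]}
  7. unlink(b)  ⇒  F...............  {c→[0]}
  8. create(b)  ⇒  FF..............  {b→[1]; c→[0]}
  9. create(a)  ⇒  FFF.............  {a→[2]; b→[1]; c→[0]}

bitmap = FFF.............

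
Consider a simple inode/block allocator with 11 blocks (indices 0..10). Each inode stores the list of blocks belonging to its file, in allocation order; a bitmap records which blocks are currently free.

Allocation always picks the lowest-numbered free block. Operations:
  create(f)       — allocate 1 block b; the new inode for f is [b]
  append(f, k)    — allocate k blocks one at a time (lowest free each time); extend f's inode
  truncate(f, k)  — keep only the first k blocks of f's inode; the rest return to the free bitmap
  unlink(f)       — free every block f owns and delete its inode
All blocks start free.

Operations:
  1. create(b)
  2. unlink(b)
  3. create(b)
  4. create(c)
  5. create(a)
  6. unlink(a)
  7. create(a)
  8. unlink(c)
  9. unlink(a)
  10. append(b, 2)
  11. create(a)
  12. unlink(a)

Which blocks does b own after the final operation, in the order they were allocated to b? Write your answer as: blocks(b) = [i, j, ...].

after create(b) → b:[0]  free=[F..........]
after unlink(b) →   free=[...........]
after create(b) → b:[0]  free=[F..........]
after create(c) → b:[0], c:[1]  free=[FF.........]
after create(a) → a:[2], b:[0], c:[1]  free=[FFF........]
after unlink(a) → b:[0], c:[1]  free=[FF.........]
after create(a) → a:[2], b:[0], c:[1]  free=[FFF........]
after unlink(c) → a:[2], b:[0]  free=[F.F........]
after unlink(a) → b:[0]  free=[F..........]
after append(b, 2) → b:[0, 1, 2]  free=[FFF........]
after create(a) → a:[3], b:[0, 1, 2]  free=[FFFF.......]
after unlink(a) → b:[0, 1, 2]  free=[FFF........]

blocks(b) = [0, 1, 2]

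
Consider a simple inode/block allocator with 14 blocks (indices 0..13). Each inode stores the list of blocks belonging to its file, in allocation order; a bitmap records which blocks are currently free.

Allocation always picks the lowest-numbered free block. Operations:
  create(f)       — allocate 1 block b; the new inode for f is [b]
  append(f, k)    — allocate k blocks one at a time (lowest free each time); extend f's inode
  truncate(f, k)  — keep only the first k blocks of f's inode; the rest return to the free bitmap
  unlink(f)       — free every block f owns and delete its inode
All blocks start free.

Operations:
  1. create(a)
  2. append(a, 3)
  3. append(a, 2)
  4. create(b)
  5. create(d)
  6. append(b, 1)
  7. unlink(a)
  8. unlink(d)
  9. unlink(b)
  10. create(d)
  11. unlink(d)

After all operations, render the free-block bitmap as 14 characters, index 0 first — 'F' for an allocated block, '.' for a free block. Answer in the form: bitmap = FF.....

bitmap = ..............

after create(a) → a:[0]  free=[F.............]
after append(a, 3) → a:[0, 1, 2, 3]  free=[FFFF..........]
after append(a, 2) → a:[0, 1, 2, 3, 4, 5]  free=[FFFFFF........]
after create(b) → a:[0, 1, 2, 3, 4, 5], b:[6]  free=[FFFFFFF.......]
after create(d) → a:[0, 1, 2, 3, 4, 5], b:[6], d:[7]  free=[FFFFFFFF......]
after append(b, 1) → a:[0, 1, 2, 3, 4, 5], b:[6, 8], d:[7]  free=[FFFFFFFFF.....]
after unlink(a) → b:[6, 8], d:[7]  free=[......FFF.....]
after unlink(d) → b:[6, 8]  free=[......F.F.....]
after unlink(b) →   free=[..............]
after create(d) → d:[0]  free=[F.............]
after unlink(d) →   free=[..............]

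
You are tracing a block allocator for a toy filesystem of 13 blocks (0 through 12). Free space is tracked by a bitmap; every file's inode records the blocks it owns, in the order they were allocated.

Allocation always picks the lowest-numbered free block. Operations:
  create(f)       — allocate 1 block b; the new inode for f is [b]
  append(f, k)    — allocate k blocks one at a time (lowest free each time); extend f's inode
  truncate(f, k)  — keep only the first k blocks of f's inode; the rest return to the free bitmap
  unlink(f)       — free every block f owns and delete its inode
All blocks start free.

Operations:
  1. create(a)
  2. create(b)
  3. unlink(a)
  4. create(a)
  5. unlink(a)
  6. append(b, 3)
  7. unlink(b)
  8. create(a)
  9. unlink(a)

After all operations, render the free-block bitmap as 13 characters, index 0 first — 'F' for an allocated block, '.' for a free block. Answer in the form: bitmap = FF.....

create(a): bitmap=F............ | a=[0]
create(b): bitmap=FF........... | a=[0] b=[1]
unlink(a): bitmap=.F........... | b=[1]
create(a): bitmap=FF........... | a=[0] b=[1]
unlink(a): bitmap=.F........... | b=[1]
append(b, 3): bitmap=FFFF......... | b=[1, 0, 2, 3]
unlink(b): bitmap=............. | 
create(a): bitmap=F............ | a=[0]
unlink(a): bitmap=............. | 

bitmap = .............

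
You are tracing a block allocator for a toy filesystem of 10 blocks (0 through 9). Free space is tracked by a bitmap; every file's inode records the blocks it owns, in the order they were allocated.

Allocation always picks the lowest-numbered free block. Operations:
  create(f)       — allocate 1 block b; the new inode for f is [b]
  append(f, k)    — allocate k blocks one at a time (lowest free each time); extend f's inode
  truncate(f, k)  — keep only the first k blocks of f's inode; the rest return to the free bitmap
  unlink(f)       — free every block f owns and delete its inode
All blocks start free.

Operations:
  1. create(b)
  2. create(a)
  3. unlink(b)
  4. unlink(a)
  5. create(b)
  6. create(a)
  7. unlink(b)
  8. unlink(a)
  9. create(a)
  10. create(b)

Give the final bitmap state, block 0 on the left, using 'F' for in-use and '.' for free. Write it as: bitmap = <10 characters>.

create(b): bitmap=F......... | b=[0]
create(a): bitmap=FF........ | a=[1] b=[0]
unlink(b): bitmap=.F........ | a=[1]
unlink(a): bitmap=.......... | 
create(b): bitmap=F......... | b=[0]
create(a): bitmap=FF........ | a=[1] b=[0]
unlink(b): bitmap=.F........ | a=[1]
unlink(a): bitmap=.......... | 
create(a): bitmap=F......... | a=[0]
create(b): bitmap=FF........ | a=[0] b=[1]

bitmap = FF........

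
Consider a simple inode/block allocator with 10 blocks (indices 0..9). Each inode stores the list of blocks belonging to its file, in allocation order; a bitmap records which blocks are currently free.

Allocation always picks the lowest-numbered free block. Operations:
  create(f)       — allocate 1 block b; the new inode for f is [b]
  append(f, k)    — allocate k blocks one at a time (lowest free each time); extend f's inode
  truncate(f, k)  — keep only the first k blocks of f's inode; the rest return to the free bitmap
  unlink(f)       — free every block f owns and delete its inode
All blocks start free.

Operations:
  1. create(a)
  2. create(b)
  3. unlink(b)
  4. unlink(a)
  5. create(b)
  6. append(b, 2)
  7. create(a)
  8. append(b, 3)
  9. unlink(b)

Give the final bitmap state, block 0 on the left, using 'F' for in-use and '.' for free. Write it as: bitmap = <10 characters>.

after create(a) → a:[0]  free=[F.........]
after create(b) → a:[0], b:[1]  free=[FF........]
after unlink(b) → a:[0]  free=[F.........]
after unlink(a) →   free=[..........]
after create(b) → b:[0]  free=[F.........]
after append(b, 2) → b:[0, 1, 2]  free=[FFF.......]
after create(a) → a:[3], b:[0, 1, 2]  free=[FFFF......]
after append(b, 3) → a:[3], b:[0, 1, 2, 4, 5, 6]  free=[FFFFFFF...]
after unlink(b) → a:[3]  free=[...F......]

bitmap = ...F......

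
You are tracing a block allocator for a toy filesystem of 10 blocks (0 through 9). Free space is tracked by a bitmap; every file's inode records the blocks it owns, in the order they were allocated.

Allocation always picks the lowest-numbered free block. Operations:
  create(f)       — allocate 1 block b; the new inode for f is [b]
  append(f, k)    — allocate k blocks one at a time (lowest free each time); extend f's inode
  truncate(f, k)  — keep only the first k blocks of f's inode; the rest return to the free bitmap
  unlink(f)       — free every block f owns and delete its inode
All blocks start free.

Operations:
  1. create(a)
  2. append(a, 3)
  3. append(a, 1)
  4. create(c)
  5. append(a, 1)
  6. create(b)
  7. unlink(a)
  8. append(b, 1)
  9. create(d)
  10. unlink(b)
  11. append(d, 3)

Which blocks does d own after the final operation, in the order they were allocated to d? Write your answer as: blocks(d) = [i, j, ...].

create(a): bitmap=F......... | a=[0]
append(a, 3): bitmap=FFFF...... | a=[0, 1, 2, 3]
append(a, 1): bitmap=FFFFF..... | a=[0, 1, 2, 3, 4]
create(c): bitmap=FFFFFF.... | a=[0, 1, 2, 3, 4] c=[5]
append(a, 1): bitmap=FFFFFFF... | a=[0, 1, 2, 3, 4, 6] c=[5]
create(b): bitmap=FFFFFFFF.. | a=[0, 1, 2, 3, 4, 6] b=[7] c=[5]
unlink(a): bitmap=.....F.F.. | b=[7] c=[5]
append(b, 1): bitmap=F....F.F.. | b=[7, 0] c=[5]
create(d): bitmap=FF...F.F.. | b=[7, 0] c=[5] d=[1]
unlink(b): bitmap=.F...F.... | c=[5] d=[1]
append(d, 3): bitmap=FFFF.F.... | c=[5] d=[1, 0, 2, 3]

blocks(d) = [1, 0, 2, 3]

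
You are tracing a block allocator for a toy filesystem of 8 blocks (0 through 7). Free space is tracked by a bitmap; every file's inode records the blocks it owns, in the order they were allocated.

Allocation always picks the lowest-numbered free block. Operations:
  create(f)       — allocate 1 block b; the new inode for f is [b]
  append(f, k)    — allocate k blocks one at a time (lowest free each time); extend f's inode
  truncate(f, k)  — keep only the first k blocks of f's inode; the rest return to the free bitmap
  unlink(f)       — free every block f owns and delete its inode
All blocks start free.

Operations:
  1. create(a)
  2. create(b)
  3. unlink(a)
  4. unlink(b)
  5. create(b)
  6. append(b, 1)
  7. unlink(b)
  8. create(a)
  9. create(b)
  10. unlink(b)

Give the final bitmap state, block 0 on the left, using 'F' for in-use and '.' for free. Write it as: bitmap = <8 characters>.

after create(a) → a:[0]  free=[F.......]
after create(b) → a:[0], b:[1]  free=[FF......]
after unlink(a) → b:[1]  free=[.F......]
after unlink(b) →   free=[........]
after create(b) → b:[0]  free=[F.......]
after append(b, 1) → b:[0, 1]  free=[FF......]
after unlink(b) →   free=[........]
after create(a) → a:[0]  free=[F.......]
after create(b) → a:[0], b:[1]  free=[FF......]
after unlink(b) → a:[0]  free=[F.......]

bitmap = F.......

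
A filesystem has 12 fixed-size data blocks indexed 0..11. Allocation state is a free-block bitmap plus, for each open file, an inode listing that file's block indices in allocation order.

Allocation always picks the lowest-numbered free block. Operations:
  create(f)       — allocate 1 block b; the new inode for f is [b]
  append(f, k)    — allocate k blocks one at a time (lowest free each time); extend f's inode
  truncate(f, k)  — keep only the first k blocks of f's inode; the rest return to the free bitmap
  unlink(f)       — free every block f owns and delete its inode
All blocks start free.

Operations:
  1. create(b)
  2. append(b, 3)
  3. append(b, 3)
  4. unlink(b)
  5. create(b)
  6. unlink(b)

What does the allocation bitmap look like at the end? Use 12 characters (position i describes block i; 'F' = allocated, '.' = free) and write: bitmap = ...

bitmap = ............

[1] create(b) — b=0 (map F...........)
[2] append(b, 3) — b=0,1,2,3 (map FFFF........)
[3] append(b, 3) — b=0,1,2,3,4,5,6 (map FFFFFFF.....)
[4] unlink(b) —  (map ............)
[5] create(b) — b=0 (map F...........)
[6] unlink(b) —  (map ............)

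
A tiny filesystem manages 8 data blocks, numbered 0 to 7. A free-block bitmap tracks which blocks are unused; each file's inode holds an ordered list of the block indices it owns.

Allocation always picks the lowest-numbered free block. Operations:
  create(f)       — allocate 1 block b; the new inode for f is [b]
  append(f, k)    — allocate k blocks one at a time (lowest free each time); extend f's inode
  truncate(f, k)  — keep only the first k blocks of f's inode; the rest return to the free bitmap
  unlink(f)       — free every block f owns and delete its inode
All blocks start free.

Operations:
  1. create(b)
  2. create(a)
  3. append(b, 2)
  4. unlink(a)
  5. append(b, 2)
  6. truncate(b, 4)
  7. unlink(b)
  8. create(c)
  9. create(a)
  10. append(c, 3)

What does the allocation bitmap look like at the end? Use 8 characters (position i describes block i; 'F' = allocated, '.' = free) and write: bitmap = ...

bitmap = FFFFF...

create(b): bitmap=F....... | b=[0]
create(a): bitmap=FF...... | a=[1] b=[0]
append(b, 2): bitmap=FFFF.... | a=[1] b=[0, 2, 3]
unlink(a): bitmap=F.FF.... | b=[0, 2, 3]
append(b, 2): bitmap=FFFFF... | b=[0, 2, 3, 1, 4]
truncate(b, 4): bitmap=FFFF.... | b=[0, 2, 3, 1]
unlink(b): bitmap=........ | 
create(c): bitmap=F....... | c=[0]
create(a): bitmap=FF...... | a=[1] c=[0]
append(c, 3): bitmap=FFFFF... | a=[1] c=[0, 2, 3, 4]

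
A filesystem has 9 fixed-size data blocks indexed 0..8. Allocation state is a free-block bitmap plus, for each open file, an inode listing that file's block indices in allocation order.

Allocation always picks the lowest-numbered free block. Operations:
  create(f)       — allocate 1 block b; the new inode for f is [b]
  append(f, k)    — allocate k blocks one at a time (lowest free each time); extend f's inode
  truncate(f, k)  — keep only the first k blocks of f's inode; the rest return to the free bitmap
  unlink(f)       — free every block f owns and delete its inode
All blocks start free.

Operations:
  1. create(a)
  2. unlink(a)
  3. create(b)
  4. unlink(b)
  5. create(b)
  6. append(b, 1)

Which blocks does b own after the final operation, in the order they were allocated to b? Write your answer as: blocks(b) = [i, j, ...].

create(a): bitmap=F........ | a=[0]
unlink(a): bitmap=......... | 
create(b): bitmap=F........ | b=[0]
unlink(b): bitmap=......... | 
create(b): bitmap=F........ | b=[0]
append(b, 1): bitmap=FF....... | b=[0, 1]

blocks(b) = [0, 1]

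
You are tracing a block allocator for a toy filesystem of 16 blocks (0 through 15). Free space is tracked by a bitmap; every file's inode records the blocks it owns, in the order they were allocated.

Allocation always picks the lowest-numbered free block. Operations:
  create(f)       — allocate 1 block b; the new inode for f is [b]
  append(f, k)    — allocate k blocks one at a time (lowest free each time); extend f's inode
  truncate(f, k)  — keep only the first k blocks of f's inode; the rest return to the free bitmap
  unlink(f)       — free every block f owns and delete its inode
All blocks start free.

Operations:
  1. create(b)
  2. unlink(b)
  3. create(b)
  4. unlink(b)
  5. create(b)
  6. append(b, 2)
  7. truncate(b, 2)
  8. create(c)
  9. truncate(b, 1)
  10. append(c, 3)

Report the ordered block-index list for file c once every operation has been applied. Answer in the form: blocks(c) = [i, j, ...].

blocks(c) = [2, 1, 3, 4]

[1] create(b) — b=0 (map F...............)
[2] unlink(b) —  (map ................)
[3] create(b) — b=0 (map F...............)
[4] unlink(b) —  (map ................)
[5] create(b) — b=0 (map F...............)
[6] append(b, 2) — b=0,1,2 (map FFF.............)
[7] truncate(b, 2) — b=0,1 (map FF..............)
[8] create(c) — b=0,1 c=2 (map FFF.............)
[9] truncate(b, 1) — b=0 c=2 (map F.F.............)
[10] append(c, 3) — b=0 c=2,1,3,4 (map FFFFF...........)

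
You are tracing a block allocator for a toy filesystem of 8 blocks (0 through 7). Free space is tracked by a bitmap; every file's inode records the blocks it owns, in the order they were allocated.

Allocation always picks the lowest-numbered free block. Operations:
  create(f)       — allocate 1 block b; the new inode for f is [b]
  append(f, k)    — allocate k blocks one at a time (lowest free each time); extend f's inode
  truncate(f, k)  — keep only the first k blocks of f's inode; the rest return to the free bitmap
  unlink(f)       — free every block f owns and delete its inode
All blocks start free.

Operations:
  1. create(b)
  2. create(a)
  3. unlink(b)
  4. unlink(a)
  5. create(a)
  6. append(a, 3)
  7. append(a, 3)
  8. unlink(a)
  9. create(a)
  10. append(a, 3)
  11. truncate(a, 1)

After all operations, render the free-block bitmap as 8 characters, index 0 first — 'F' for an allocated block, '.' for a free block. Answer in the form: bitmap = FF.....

bitmap = F.......

[1] create(b) — b=0 (map F.......)
[2] create(a) — a=1 b=0 (map FF......)
[3] unlink(b) — a=1 (map .F......)
[4] unlink(a) —  (map ........)
[5] create(a) — a=0 (map F.......)
[6] append(a, 3) — a=0,1,2,3 (map FFFF....)
[7] append(a, 3) — a=0,1,2,3,4,5,6 (map FFFFFFF.)
[8] unlink(a) —  (map ........)
[9] create(a) — a=0 (map F.......)
[10] append(a, 3) — a=0,1,2,3 (map FFFF....)
[11] truncate(a, 1) — a=0 (map F.......)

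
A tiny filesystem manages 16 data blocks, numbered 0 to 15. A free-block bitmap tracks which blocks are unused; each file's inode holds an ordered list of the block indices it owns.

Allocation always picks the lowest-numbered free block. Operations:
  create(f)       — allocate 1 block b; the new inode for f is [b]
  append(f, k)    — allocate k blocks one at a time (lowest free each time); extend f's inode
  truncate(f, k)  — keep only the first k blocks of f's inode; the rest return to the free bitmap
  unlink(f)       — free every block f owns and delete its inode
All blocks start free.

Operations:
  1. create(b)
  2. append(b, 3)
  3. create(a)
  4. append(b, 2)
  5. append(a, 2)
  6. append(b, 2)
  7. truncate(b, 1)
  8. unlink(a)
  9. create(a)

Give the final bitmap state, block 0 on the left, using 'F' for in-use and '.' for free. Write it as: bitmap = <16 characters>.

bitmap = FF..............

[1] create(b) — b=0 (map F...............)
[2] append(b, 3) — b=0,1,2,3 (map FFFF............)
[3] create(a) — a=4 b=0,1,2,3 (map FFFFF...........)
[4] append(b, 2) — a=4 b=0,1,2,3,5,6 (map FFFFFFF.........)
[5] append(a, 2) — a=4,7,8 b=0,1,2,3,5,6 (map FFFFFFFFF.......)
[6] append(b, 2) — a=4,7,8 b=0,1,2,3,5,6,9,10 (map FFFFFFFFFFF.....)
[7] truncate(b, 1) — a=4,7,8 b=0 (map F...F..FF.......)
[8] unlink(a) — b=0 (map F...............)
[9] create(a) — a=1 b=0 (map FF..............)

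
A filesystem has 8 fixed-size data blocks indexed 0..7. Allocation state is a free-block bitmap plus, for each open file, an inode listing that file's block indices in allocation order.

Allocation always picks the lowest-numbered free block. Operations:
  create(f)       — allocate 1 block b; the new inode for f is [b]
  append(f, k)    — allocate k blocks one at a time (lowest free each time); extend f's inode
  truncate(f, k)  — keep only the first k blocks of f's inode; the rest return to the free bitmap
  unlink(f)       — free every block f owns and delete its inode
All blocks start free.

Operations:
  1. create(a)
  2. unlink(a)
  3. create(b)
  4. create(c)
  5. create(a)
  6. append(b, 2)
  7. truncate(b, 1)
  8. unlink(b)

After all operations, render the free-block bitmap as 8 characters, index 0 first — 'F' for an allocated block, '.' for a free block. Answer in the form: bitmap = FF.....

bitmap = .FF.....

create(a): bitmap=F....... | a=[0]
unlink(a): bitmap=........ | 
create(b): bitmap=F....... | b=[0]
create(c): bitmap=FF...... | b=[0] c=[1]
create(a): bitmap=FFF..... | a=[2] b=[0] c=[1]
append(b, 2): bitmap=FFFFF... | a=[2] b=[0, 3, 4] c=[1]
truncate(b, 1): bitmap=FFF..... | a=[2] b=[0] c=[1]
unlink(b): bitmap=.FF..... | a=[2] c=[1]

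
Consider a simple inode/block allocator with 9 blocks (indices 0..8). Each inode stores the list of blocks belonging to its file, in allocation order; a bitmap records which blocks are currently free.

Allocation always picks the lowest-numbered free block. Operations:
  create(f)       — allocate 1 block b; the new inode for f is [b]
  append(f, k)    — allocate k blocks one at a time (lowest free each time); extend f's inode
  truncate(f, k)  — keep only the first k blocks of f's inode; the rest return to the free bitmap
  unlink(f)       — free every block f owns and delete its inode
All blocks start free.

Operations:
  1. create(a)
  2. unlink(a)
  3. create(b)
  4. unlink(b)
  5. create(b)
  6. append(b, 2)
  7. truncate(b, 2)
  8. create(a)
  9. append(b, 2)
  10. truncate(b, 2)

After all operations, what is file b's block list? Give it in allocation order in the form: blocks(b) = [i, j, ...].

blocks(b) = [0, 1]

create(a): bitmap=F........ | a=[0]
unlink(a): bitmap=......... | 
create(b): bitmap=F........ | b=[0]
unlink(b): bitmap=......... | 
create(b): bitmap=F........ | b=[0]
append(b, 2): bitmap=FFF...... | b=[0, 1, 2]
truncate(b, 2): bitmap=FF....... | b=[0, 1]
create(a): bitmap=FFF...... | a=[2] b=[0, 1]
append(b, 2): bitmap=FFFFF.... | a=[2] b=[0, 1, 3, 4]
truncate(b, 2): bitmap=FFF...... | a=[2] b=[0, 1]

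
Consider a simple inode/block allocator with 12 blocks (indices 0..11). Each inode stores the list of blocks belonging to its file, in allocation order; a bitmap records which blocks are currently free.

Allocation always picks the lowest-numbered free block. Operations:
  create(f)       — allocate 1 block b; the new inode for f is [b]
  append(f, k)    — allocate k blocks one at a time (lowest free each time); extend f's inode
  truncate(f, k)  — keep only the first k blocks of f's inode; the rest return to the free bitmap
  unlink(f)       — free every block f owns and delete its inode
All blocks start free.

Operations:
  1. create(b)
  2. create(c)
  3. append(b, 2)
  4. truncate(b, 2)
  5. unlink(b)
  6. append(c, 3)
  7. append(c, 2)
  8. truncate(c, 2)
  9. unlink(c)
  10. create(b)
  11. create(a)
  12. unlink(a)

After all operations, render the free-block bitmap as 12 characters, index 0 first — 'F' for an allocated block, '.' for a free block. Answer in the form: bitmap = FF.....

after create(b) → b:[0]  free=[F...........]
after create(c) → b:[0], c:[1]  free=[FF..........]
after append(b, 2) → b:[0, 2, 3], c:[1]  free=[FFFF........]
after truncate(b, 2) → b:[0, 2], c:[1]  free=[FFF.........]
after unlink(b) → c:[1]  free=[.F..........]
after append(c, 3) → c:[1, 0, 2, 3]  free=[FFFF........]
after append(c, 2) → c:[1, 0, 2, 3, 4, 5]  free=[FFFFFF......]
after truncate(c, 2) → c:[1, 0]  free=[FF..........]
after unlink(c) →   free=[............]
after create(b) → b:[0]  free=[F...........]
after create(a) → a:[1], b:[0]  free=[FF..........]
after unlink(a) → b:[0]  free=[F...........]

bitmap = F...........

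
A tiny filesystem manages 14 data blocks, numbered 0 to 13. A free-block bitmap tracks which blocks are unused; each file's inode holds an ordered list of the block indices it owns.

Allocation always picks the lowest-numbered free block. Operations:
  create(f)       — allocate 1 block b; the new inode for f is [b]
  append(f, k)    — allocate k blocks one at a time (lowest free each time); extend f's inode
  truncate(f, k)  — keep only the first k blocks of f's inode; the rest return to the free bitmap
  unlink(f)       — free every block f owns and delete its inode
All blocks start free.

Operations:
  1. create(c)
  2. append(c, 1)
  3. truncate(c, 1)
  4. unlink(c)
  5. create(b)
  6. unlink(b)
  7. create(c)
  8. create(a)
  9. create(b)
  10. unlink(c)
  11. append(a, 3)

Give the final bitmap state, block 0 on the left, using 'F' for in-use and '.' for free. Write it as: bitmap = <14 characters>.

bitmap = FFFFF.........

[1] create(c) — c=0 (map F.............)
[2] append(c, 1) — c=0,1 (map FF............)
[3] truncate(c, 1) — c=0 (map F.............)
[4] unlink(c) —  (map ..............)
[5] create(b) — b=0 (map F.............)
[6] unlink(b) —  (map ..............)
[7] create(c) — c=0 (map F.............)
[8] create(a) — a=1 c=0 (map FF............)
[9] create(b) — a=1 b=2 c=0 (map FFF...........)
[10] unlink(c) — a=1 b=2 (map .FF...........)
[11] append(a, 3) — a=1,0,3,4 b=2 (map FFFFF.........)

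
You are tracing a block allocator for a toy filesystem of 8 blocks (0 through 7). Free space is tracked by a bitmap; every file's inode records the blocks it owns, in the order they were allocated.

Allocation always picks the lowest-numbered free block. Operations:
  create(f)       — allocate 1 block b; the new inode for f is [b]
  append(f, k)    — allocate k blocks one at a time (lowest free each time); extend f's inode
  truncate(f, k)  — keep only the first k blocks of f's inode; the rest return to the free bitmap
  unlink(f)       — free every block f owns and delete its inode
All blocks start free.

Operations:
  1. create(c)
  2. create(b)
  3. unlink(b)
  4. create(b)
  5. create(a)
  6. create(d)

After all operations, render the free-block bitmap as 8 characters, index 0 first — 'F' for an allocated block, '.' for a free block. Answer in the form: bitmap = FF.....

bitmap = FFFF....

create(c): bitmap=F....... | c=[0]
create(b): bitmap=FF...... | b=[1] c=[0]
unlink(b): bitmap=F....... | c=[0]
create(b): bitmap=FF...... | b=[1] c=[0]
create(a): bitmap=FFF..... | a=[2] b=[1] c=[0]
create(d): bitmap=FFFF.... | a=[2] b=[1] c=[0] d=[3]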